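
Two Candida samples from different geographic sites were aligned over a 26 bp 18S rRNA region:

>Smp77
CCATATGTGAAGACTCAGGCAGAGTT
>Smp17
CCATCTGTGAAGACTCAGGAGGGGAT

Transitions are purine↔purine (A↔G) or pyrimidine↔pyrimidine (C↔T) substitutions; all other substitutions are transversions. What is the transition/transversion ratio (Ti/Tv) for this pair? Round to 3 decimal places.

Mismatches occur at site 5 (A→C, transversion), site 20 (C→A, transversion), site 21 (A→G, transition), site 23 (A→G, transition), site 25 (T→A, transversion).
Of the 5 differences, 2 transitions and 3 transversions, so Ti/Tv = 2/3 = 0.667.

0.667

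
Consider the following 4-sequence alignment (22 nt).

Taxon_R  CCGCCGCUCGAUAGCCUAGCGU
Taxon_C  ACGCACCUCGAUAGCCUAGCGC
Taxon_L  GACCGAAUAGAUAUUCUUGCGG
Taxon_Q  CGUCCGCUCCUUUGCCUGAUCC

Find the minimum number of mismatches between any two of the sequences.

4

Pairwise Hamming distances:
  Taxon_R vs Taxon_C: 4
  Taxon_R vs Taxon_L: 11
  Taxon_R vs Taxon_Q: 10
  Taxon_C vs Taxon_L: 11
  Taxon_C vs Taxon_Q: 12
  Taxon_L vs Taxon_Q: 17
The smallest is 4, between Taxon_R and Taxon_C.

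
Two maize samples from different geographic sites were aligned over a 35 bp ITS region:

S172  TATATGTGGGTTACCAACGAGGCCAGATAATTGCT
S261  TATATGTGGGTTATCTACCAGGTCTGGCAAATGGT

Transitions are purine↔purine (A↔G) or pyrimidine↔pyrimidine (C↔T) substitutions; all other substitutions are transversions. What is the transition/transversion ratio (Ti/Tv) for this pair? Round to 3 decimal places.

The sequences differ at positions 14 (C/T, transition), 16 (A/T, transversion), 19 (G/C, transversion), 23 (C/T, transition), 25 (A/T, transversion), 27 (A/G, transition), 28 (T/C, transition), 31 (T/A, transversion), 34 (C/G, transversion).
Of the 9 differences, 4 transitions and 5 transversions, so Ti/Tv = 4/5 = 0.800.

0.800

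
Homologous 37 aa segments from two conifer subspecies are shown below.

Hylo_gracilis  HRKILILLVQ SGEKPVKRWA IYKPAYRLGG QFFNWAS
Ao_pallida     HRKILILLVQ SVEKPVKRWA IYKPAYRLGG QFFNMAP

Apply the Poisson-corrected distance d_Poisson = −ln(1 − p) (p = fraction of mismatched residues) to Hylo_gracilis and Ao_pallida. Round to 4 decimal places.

Differing sites — 12:G/V; 35:W/M; 37:S/P.
p = 3/37 = 0.081081.
d = −ln(1 − 0.081081) = −ln(0.918919) = 0.0846.

0.0846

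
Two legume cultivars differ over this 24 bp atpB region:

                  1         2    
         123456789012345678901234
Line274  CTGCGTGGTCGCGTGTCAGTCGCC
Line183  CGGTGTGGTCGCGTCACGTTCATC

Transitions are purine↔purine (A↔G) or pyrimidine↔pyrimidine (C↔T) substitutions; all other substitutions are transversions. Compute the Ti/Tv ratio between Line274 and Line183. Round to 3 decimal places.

1.000

Differing sites — 2:T/G (Tv); 4:C/T (Ti); 15:G/C (Tv); 16:T/A (Tv); 18:A/G (Ti); 19:G/T (Tv); 22:G/A (Ti); 23:C/T (Ti).
Of the 8 differences, 4 transitions and 4 transversions, so Ti/Tv = 4/4 = 1.000.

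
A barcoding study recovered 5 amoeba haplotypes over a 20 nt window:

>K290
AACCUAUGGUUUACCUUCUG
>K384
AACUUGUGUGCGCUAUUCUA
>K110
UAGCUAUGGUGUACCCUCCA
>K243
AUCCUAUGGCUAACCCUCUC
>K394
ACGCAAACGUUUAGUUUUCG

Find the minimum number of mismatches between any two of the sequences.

5

Pairwise Hamming distances:
  K290 vs K384: 10
  K290 vs K110: 6
  K290 vs K243: 5
  K290 vs K394: 9
  K384 vs K110: 13
  K384 vs K243: 12
  K384 vs K394: 17
  K110 vs K243: 8
  K110 vs K394: 11
  K243 vs K394: 13
The smallest is 5, between K290 and K243.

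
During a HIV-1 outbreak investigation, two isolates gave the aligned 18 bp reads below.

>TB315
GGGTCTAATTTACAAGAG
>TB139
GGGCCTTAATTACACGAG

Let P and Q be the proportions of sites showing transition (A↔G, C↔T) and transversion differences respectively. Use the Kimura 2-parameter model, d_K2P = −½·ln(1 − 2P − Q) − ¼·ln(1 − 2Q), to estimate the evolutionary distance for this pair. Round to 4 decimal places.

Differing sites — 4:T/C (Ti); 7:A/T (Tv); 9:T/A (Tv); 15:A/C (Tv).
Of the 4 differences, 1 transition and 3 transversions over 18 sites: P = 1/18 = 0.055556, Q = 3/18 = 0.166667.
d = −0.5·ln(0.722221) − 0.25·ln(0.666666) = −0.5·(-0.325424) − 0.25·(-0.405466) = 0.2641.

0.2641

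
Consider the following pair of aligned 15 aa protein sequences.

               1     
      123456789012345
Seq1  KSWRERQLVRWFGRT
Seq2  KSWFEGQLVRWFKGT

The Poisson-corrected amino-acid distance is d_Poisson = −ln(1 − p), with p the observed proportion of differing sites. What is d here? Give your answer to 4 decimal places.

0.3102

Mismatches occur at site 4 (R↔F), site 6 (R↔G), site 13 (G↔K), site 14 (R↔G).
p = 4/15 = 0.266667.
d = −ln(1 − 0.266667) = −ln(0.733333) = 0.3102.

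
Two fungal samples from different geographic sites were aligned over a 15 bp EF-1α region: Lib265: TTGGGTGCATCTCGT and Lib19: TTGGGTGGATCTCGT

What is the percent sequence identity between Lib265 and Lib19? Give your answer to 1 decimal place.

93.3%

Differing sites — 8:C/G.
14 of the 15 sites match, so the percent identity is 14/15 × 100 = 93.3%.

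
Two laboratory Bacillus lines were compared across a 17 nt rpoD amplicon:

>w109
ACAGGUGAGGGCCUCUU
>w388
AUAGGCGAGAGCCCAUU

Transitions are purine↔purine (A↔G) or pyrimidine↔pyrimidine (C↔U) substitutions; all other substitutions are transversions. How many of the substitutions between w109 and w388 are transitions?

The sequences differ at positions 2 (C/U, transition), 6 (U/C, transition), 10 (G/A, transition), 14 (U/C, transition), 15 (C/A, transversion).
Of the 5 differences, 4 transitions and 1 transversion, so the answer is 4.

4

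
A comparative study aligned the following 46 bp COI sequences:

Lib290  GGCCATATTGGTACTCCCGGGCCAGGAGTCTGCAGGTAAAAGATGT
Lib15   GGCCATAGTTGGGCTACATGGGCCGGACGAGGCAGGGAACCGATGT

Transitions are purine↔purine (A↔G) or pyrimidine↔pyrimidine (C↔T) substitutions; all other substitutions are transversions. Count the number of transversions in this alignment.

Mismatches occur at site 8 (T→G, transversion), site 10 (G→T, transversion), site 12 (T→G, transversion), site 13 (A→G, transition), site 16 (C→A, transversion), site 18 (C→A, transversion), site 19 (G→T, transversion), site 22 (C→G, transversion), site 24 (A→C, transversion), site 28 (G→C, transversion), site 29 (T→G, transversion), site 30 (C→A, transversion), site 31 (T→G, transversion), site 37 (T→G, transversion), site 40 (A→C, transversion), site 41 (A→C, transversion).
Of the 16 differences, 1 transition and 15 transversions, so the answer is 15.

15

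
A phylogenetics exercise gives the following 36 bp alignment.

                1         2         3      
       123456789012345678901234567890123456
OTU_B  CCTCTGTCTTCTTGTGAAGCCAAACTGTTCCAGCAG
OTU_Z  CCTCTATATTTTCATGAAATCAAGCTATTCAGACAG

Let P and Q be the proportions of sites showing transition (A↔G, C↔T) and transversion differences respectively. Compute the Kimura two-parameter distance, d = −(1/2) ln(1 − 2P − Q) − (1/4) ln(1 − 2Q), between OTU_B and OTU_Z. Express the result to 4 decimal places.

0.5017

Mismatches occur at site 6 (G→A, transition), site 8 (C→A, transversion), site 11 (C→T, transition), site 13 (T→C, transition), site 14 (G→A, transition), site 19 (G→A, transition), site 20 (C→T, transition), site 24 (A→G, transition), site 27 (G→A, transition), site 31 (C→A, transversion), site 32 (A→G, transition), site 33 (G→A, transition).
Of the 12 differences, 10 transitions and 2 transversions over 36 sites: P = 10/36 = 0.277778, Q = 2/36 = 0.055556.
d = −0.5·ln(0.388888) − 0.25·ln(0.888888) = −0.5·(-0.944464) − 0.25·(-0.117784) = 0.5017.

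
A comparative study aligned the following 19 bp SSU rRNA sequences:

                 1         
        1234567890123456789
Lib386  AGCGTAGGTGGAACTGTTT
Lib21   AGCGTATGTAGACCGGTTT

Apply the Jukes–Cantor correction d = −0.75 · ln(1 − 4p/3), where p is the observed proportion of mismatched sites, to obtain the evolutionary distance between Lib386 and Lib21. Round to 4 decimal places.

Differing sites — 7:G/T; 10:G/A; 13:A/C; 15:T/G.
p = 4/19 = 0.210526.
d = −0.75 · ln(1 − (4/3)·0.210526) = −0.75 · ln(0.719299) = −0.75 · (-0.329478) = 0.2471.

0.2471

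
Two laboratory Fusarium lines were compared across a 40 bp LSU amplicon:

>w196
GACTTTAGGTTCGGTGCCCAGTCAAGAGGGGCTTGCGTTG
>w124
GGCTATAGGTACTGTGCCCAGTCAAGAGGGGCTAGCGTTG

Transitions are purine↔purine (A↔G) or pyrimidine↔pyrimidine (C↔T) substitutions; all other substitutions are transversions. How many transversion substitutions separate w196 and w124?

Mismatches occur at site 2 (A→G, transition), site 5 (T→A, transversion), site 11 (T→A, transversion), site 13 (G→T, transversion), site 34 (T→A, transversion).
Of the 5 differences, 1 transition and 4 transversions, so the answer is 4.

4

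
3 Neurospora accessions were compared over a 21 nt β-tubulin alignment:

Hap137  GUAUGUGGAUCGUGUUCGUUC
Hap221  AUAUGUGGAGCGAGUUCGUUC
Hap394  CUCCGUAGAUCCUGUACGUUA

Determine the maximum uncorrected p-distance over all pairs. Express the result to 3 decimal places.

Pairwise Hamming distances:
  Hap137 vs Hap221: 3
  Hap137 vs Hap394: 7
  Hap221 vs Hap394: 9
The largest is 9 mismatches, between Hap221 and Hap394; p = 9/21 = 0.429.

0.429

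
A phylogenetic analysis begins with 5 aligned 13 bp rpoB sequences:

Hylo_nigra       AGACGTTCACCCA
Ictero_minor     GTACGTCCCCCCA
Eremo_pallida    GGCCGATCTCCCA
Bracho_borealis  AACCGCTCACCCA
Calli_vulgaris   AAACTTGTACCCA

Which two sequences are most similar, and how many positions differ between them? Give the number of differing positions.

Pairwise Hamming distances:
  Hylo_nigra vs Ictero_minor: 4
  Hylo_nigra vs Eremo_pallida: 4
  Hylo_nigra vs Bracho_borealis: 3
  Hylo_nigra vs Calli_vulgaris: 4
  Ictero_minor vs Eremo_pallida: 5
  Ictero_minor vs Bracho_borealis: 6
  Ictero_minor vs Calli_vulgaris: 6
  Eremo_pallida vs Bracho_borealis: 4
  Eremo_pallida vs Calli_vulgaris: 8
  Bracho_borealis vs Calli_vulgaris: 5
The smallest is 3, between Hylo_nigra and Bracho_borealis.

3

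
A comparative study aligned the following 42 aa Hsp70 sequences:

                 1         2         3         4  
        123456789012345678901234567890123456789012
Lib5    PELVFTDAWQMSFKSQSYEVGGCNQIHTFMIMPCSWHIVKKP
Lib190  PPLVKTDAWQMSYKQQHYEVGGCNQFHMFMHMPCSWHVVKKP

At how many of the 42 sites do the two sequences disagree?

9

Mismatches occur at site 2 (E→P), site 5 (F→K), site 13 (F→Y), site 15 (S→Q), site 17 (S→H), site 26 (I→F), site 28 (T→M), site 31 (I→H), site 38 (I→V).
That gives 9 mismatches out of 42 aligned sites, so the Hamming distance is 9.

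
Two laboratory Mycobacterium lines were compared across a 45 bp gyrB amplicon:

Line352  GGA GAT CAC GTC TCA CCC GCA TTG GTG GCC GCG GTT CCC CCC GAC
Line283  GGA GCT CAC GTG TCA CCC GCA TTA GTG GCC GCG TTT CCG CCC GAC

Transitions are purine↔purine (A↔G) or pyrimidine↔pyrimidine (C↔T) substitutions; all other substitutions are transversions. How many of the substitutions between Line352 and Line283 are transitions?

The sequences differ at positions 5 (A/C, transversion), 12 (C/G, transversion), 24 (G/A, transition), 34 (G/T, transversion), 39 (C/G, transversion).
Of the 5 differences, 1 transition and 4 transversions, so the answer is 1.

1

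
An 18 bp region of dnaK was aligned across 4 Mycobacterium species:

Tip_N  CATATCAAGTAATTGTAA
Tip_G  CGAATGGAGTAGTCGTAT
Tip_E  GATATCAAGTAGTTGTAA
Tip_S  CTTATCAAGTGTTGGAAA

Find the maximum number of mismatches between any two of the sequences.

9

Pairwise Hamming distances:
  Tip_N vs Tip_G: 7
  Tip_N vs Tip_E: 2
  Tip_N vs Tip_S: 5
  Tip_G vs Tip_E: 7
  Tip_G vs Tip_S: 9
  Tip_E vs Tip_S: 6
The largest is 9, between Tip_G and Tip_S.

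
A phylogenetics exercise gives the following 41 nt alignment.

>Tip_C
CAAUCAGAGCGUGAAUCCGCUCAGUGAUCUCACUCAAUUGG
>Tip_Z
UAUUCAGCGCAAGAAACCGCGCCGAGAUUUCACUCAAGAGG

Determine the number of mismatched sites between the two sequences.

12

Mismatches occur at site 1 (C/U), site 3 (A/U), site 8 (A/C), site 11 (G/A), site 12 (U/A), site 16 (U/A), site 21 (U/G), site 23 (A/C), site 25 (U/A), site 29 (C/U), site 38 (U/G), site 39 (U/A).
That gives 12 mismatches out of 41 aligned sites, so the Hamming distance is 12.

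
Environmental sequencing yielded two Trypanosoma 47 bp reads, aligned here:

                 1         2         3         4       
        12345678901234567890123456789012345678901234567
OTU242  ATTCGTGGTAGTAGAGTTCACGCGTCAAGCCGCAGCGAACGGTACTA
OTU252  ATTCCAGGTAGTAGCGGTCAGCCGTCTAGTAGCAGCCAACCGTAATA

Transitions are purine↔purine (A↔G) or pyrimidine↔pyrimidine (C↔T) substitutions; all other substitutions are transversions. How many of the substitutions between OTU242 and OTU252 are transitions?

1

Mismatches occur at site 5 (G↔C, transversion), site 6 (T↔A, transversion), site 15 (A↔C, transversion), site 17 (T↔G, transversion), site 21 (C↔G, transversion), site 22 (G↔C, transversion), site 27 (A↔T, transversion), site 30 (C↔T, transition), site 31 (C↔A, transversion), site 37 (G↔C, transversion), site 41 (G↔C, transversion), site 45 (C↔A, transversion).
Of the 12 differences, 1 transition and 11 transversions, so the answer is 1.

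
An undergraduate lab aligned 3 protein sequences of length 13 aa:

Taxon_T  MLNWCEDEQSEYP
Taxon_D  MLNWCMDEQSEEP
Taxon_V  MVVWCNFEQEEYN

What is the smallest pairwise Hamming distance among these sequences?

2

Pairwise Hamming distances:
  Taxon_T vs Taxon_D: 2
  Taxon_T vs Taxon_V: 6
  Taxon_D vs Taxon_V: 7
The smallest is 2, between Taxon_T and Taxon_D.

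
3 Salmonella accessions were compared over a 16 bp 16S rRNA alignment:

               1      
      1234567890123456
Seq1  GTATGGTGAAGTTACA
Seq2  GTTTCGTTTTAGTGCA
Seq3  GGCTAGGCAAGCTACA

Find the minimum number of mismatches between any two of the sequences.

6

Pairwise Hamming distances:
  Seq1 vs Seq2: 8
  Seq1 vs Seq3: 6
  Seq2 vs Seq3: 10
The smallest is 6, between Seq1 and Seq3.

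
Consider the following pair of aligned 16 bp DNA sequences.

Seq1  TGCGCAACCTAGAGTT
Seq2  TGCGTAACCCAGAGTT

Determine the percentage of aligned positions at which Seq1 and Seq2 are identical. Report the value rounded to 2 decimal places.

87.50%

The sequences differ at positions 5 (C/T), 10 (T/C).
14 of the 16 sites match, so the percent identity is 14/16 × 100 = 87.50%.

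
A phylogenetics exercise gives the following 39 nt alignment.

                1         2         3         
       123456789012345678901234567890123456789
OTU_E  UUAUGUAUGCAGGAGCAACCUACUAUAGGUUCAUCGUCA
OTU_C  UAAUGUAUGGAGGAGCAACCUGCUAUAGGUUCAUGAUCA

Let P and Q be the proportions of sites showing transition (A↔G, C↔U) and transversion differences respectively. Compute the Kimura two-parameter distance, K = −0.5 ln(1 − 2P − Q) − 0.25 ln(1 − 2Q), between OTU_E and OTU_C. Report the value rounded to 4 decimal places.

0.1407

Mismatches occur at site 2 (U↔A, transversion), site 10 (C↔G, transversion), site 22 (A↔G, transition), site 35 (C↔G, transversion), site 36 (G↔A, transition).
Of the 5 differences, 2 transitions and 3 transversions over 39 sites: P = 2/39 = 0.051282, Q = 3/39 = 0.076923.
d = −0.5·ln(0.820513) − 0.25·ln(0.846154) = −0.5·(-0.197826) − 0.25·(-0.167054) = 0.1407.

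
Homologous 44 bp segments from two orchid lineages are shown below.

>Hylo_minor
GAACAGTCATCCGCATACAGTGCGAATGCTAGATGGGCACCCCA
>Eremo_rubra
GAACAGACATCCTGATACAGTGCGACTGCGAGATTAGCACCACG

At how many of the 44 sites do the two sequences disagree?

9

Mismatches occur at site 7 (T→A), site 13 (G→T), site 14 (C→G), site 26 (A→C), site 30 (T→G), site 35 (G→T), site 36 (G→A), site 42 (C→A), site 44 (A→G).
That gives 9 mismatches out of 44 aligned sites, so the Hamming distance is 9.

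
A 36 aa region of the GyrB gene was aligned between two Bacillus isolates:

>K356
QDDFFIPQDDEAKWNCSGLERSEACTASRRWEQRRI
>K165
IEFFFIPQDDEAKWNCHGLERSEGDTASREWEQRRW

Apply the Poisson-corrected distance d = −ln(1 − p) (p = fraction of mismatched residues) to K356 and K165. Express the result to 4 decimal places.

0.2513

Mismatches occur at site 1 (Q/I), site 2 (D/E), site 3 (D/F), site 17 (S/H), site 24 (A/G), site 25 (C/D), site 30 (R/E), site 36 (I/W).
p = 8/36 = 0.222222.
d = −ln(1 − 0.222222) = −ln(0.777778) = 0.2513.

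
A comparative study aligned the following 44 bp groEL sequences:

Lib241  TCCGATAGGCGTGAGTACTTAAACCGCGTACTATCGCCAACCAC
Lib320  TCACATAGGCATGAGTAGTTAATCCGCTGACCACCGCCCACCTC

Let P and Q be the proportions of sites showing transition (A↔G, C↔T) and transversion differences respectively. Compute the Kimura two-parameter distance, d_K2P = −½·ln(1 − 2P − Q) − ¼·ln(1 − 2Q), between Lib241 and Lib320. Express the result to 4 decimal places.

0.3045

The sequences differ at positions 3 (C/A, transversion), 4 (G/C, transversion), 11 (G/A, transition), 18 (C/G, transversion), 23 (A/T, transversion), 28 (G/T, transversion), 29 (T/G, transversion), 32 (T/C, transition), 34 (T/C, transition), 39 (A/C, transversion), 43 (A/T, transversion).
Of the 11 differences, 3 transitions and 8 transversions over 44 sites: P = 3/44 = 0.068182, Q = 8/44 = 0.181818.
d = −0.5·ln(0.681818) − 0.25·ln(0.636364) = −0.5·(-0.382993) − 0.25·(-0.451985) = 0.3045.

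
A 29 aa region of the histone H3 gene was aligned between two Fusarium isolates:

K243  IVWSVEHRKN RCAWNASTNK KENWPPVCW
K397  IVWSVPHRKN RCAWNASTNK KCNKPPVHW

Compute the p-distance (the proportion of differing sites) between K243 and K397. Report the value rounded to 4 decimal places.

Differing sites — 6:E/P; 22:E/C; 24:W/K; 28:C/H.
There are 4 differences over 29 sites, so p = 4/29 = 0.1379.

0.1379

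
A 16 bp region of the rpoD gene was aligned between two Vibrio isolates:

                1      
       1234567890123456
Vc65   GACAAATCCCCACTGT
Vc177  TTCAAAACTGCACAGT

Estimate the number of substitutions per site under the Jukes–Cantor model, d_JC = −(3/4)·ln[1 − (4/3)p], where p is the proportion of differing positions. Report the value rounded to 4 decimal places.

Mismatches occur at site 1 (G↔T), site 2 (A↔T), site 7 (T↔A), site 9 (C↔T), site 10 (C↔G), site 14 (T↔A).
p = 6/16 = 0.375000.
d = −0.75 · ln(1 − (4/3)·0.375000) = −0.75 · ln(0.500000) = −0.75 · (-0.693147) = 0.5199.

0.5199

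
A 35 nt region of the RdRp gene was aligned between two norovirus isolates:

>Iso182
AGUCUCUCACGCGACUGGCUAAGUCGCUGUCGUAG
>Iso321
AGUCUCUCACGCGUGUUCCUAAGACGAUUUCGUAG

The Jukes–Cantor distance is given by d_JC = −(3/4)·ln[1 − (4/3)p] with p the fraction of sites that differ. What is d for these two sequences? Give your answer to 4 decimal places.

0.2326

Mismatches occur at site 14 (A↔U), site 15 (C↔G), site 17 (G↔U), site 18 (G↔C), site 24 (U↔A), site 27 (C↔A), site 29 (G↔U).
p = 7/35 = 0.200000.
d = −0.75 · ln(1 − (4/3)·0.200000) = −0.75 · ln(0.733333) = −0.75 · (-0.310155) = 0.2326.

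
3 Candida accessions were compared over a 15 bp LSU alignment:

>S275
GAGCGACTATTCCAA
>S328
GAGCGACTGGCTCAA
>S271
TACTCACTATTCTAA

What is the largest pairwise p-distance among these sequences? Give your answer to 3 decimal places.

Pairwise Hamming distances:
  S275 vs S328: 4
  S275 vs S271: 5
  S328 vs S271: 9
The largest is 9 mismatches, between S328 and S271; p = 9/15 = 0.600.

0.600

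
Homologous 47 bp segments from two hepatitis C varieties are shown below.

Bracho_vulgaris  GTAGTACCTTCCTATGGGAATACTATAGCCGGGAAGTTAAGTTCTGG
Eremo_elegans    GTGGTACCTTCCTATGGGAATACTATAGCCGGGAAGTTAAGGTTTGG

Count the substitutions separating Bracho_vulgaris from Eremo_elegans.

3

The sequences differ at positions 3 (A/G), 42 (T/G), 44 (C/T).
That gives 3 mismatches out of 47 aligned sites, so the Hamming distance is 3.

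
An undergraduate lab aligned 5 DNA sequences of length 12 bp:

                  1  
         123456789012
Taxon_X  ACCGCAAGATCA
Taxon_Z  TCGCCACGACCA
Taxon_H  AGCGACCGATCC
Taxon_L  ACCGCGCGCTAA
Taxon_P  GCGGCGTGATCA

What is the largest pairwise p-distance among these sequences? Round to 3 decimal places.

0.667

Pairwise Hamming distances:
  Taxon_X vs Taxon_Z: 5
  Taxon_X vs Taxon_H: 5
  Taxon_X vs Taxon_L: 4
  Taxon_X vs Taxon_P: 4
  Taxon_Z vs Taxon_H: 8
  Taxon_Z vs Taxon_L: 7
  Taxon_Z vs Taxon_P: 5
  Taxon_H vs Taxon_L: 6
  Taxon_H vs Taxon_P: 7
  Taxon_L vs Taxon_P: 5
The largest is 8 mismatches, between Taxon_Z and Taxon_H; p = 8/12 = 0.667.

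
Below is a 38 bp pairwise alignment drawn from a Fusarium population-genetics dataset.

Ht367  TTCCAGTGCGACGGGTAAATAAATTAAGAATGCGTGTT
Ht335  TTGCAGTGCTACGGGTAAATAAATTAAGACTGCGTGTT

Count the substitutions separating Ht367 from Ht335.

3

The sequences differ at positions 3 (C/G), 10 (G/T), 30 (A/C).
That gives 3 mismatches out of 38 aligned sites, so the Hamming distance is 3.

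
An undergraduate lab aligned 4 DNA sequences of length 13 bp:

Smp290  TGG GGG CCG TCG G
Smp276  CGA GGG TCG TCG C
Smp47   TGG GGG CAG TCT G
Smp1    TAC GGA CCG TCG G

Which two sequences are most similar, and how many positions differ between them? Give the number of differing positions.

2

Pairwise Hamming distances:
  Smp290 vs Smp276: 4
  Smp290 vs Smp47: 2
  Smp290 vs Smp1: 3
  Smp276 vs Smp47: 6
  Smp276 vs Smp1: 6
  Smp47 vs Smp1: 5
The smallest is 2, between Smp290 and Smp47.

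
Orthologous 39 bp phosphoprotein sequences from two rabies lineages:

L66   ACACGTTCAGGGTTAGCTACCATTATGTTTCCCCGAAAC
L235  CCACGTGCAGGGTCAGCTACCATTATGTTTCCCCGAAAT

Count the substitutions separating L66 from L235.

4

The sequences differ at positions 1 (A/C), 7 (T/G), 14 (T/C), 39 (C/T).
That gives 4 mismatches out of 39 aligned sites, so the Hamming distance is 4.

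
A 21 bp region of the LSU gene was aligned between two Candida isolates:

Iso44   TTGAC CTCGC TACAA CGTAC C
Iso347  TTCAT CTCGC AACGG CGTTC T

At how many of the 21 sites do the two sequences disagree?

7

The sequences differ at positions 3 (G/C), 5 (C/T), 11 (T/A), 14 (A/G), 15 (A/G), 19 (A/T), 21 (C/T).
That gives 7 mismatches out of 21 aligned sites, so the Hamming distance is 7.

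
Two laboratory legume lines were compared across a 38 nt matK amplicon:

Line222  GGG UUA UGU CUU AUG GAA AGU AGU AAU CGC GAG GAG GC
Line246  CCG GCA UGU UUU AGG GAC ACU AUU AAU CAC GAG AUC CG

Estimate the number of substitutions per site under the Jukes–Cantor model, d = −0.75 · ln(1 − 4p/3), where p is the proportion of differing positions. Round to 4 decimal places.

0.5604

Differing sites — 1:G/C; 2:G/C; 4:U/G; 5:U/C; 10:C/U; 14:U/G; 18:A/C; 20:G/C; 23:G/U; 29:G/A; 34:G/A; 35:A/U; 36:G/C; 37:G/C; 38:C/G.
p = 15/38 = 0.394737.
d = −0.75 · ln(1 − (4/3)·0.394737) = −0.75 · ln(0.473684) = −0.75 · (-0.747215) = 0.5604.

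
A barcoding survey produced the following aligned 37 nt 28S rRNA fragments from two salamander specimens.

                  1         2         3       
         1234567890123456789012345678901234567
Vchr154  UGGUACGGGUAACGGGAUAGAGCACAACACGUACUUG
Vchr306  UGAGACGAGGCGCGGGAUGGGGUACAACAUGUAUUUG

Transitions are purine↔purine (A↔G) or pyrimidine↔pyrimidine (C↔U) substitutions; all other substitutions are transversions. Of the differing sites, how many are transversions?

Differing sites — 3:G/A (Ti); 4:U/G (Tv); 8:G/A (Ti); 10:U/G (Tv); 11:A/C (Tv); 12:A/G (Ti); 19:A/G (Ti); 21:A/G (Ti); 23:C/U (Ti); 30:C/U (Ti); 34:C/U (Ti).
Of the 11 differences, 8 transitions and 3 transversions, so the answer is 3.

3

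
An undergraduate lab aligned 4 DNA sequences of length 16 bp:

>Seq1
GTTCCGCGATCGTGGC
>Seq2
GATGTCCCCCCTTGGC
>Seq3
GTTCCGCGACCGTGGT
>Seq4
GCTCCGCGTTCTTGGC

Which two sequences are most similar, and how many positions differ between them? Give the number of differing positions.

Pairwise Hamming distances:
  Seq1 vs Seq2: 8
  Seq1 vs Seq3: 2
  Seq1 vs Seq4: 3
  Seq2 vs Seq3: 8
  Seq2 vs Seq4: 7
  Seq3 vs Seq4: 5
The smallest is 2, between Seq1 and Seq3.

2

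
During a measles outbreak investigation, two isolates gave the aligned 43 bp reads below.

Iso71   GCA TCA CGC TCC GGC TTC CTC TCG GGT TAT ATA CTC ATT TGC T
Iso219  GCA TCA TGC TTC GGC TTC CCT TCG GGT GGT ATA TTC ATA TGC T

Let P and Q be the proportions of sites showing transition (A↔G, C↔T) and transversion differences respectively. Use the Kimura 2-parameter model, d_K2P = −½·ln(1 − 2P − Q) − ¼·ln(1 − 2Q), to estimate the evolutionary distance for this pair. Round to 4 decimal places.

0.2214

Differing sites — 7:C/T (Ti); 11:C/T (Ti); 20:T/C (Ti); 21:C/T (Ti); 28:T/G (Tv); 29:A/G (Ti); 34:C/T (Ti); 39:T/A (Tv).
Of the 8 differences, 6 transitions and 2 transversions over 43 sites: P = 6/43 = 0.139535, Q = 2/43 = 0.046512.
d = −0.5·ln(0.674418) − 0.25·ln(0.906976) = −0.5·(-0.393905) − 0.25·(-0.097639) = 0.2214.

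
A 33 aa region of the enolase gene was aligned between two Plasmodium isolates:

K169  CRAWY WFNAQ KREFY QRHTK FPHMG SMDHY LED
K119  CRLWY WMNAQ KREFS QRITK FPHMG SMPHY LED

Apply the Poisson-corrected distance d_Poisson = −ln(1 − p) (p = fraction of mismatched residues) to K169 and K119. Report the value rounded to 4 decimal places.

0.1643

The sequences differ at positions 3 (A/L), 7 (F/M), 15 (Y/S), 18 (H/I), 28 (D/P).
p = 5/33 = 0.151515.
d = −ln(1 − 0.151515) = −ln(0.848485) = 0.1643.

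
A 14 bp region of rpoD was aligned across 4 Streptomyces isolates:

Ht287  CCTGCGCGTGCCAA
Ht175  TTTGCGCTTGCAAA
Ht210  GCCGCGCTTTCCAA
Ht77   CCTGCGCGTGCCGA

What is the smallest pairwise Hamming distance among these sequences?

Pairwise Hamming distances:
  Ht287 vs Ht175: 4
  Ht287 vs Ht210: 4
  Ht287 vs Ht77: 1
  Ht175 vs Ht210: 5
  Ht175 vs Ht77: 5
  Ht210 vs Ht77: 5
The smallest is 1, between Ht287 and Ht77.

1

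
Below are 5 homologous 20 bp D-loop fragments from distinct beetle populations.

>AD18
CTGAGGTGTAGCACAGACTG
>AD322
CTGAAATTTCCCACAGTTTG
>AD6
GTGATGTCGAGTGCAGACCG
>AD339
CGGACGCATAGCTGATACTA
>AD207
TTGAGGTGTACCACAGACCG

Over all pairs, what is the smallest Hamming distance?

3

Pairwise Hamming distances:
  AD18 vs AD322: 7
  AD18 vs AD6: 7
  AD18 vs AD339: 8
  AD18 vs AD207: 3
  AD322 vs AD6: 12
  AD322 vs AD339: 13
  AD322 vs AD207: 8
  AD6 vs AD339: 12
  AD6 vs AD207: 7
  AD339 vs AD207: 11
The smallest is 3, between AD18 and AD207.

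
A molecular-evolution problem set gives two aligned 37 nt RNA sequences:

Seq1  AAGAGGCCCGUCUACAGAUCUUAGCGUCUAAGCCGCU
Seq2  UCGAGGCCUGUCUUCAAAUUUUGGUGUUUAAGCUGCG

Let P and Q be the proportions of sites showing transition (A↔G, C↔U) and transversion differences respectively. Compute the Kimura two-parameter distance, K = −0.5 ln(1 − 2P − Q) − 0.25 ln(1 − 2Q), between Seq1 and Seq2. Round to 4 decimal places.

The sequences differ at positions 1 (A/U, transversion), 2 (A/C, transversion), 9 (C/U, transition), 14 (A/U, transversion), 17 (G/A, transition), 20 (C/U, transition), 23 (A/G, transition), 25 (C/U, transition), 28 (C/U, transition), 34 (C/U, transition), 37 (U/G, transversion).
Of the 11 differences, 7 transitions and 4 transversions over 37 sites: P = 7/37 = 0.189189, Q = 4/37 = 0.108108.
d = −0.5·ln(0.513514) − 0.25·ln(0.783784) = −0.5·(-0.666478) − 0.25·(-0.243622) = 0.3941.

0.3941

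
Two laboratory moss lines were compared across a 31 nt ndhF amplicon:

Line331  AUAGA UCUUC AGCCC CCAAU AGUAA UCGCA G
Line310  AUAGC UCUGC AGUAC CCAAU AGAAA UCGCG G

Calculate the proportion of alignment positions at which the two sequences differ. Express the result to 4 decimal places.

0.1935

Mismatches occur at site 5 (A/C), site 9 (U/G), site 13 (C/U), site 14 (C/A), site 23 (U/A), site 30 (A/G).
There are 6 differences over 31 sites, so p = 6/31 = 0.1935.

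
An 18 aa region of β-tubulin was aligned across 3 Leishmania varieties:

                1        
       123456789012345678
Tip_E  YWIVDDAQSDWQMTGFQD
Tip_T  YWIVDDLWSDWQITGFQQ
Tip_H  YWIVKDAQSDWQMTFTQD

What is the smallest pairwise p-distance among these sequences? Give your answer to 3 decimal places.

0.167

Pairwise Hamming distances:
  Tip_E vs Tip_T: 4
  Tip_E vs Tip_H: 3
  Tip_T vs Tip_H: 7
The smallest is 3 mismatches, between Tip_E and Tip_H; p = 3/18 = 0.167.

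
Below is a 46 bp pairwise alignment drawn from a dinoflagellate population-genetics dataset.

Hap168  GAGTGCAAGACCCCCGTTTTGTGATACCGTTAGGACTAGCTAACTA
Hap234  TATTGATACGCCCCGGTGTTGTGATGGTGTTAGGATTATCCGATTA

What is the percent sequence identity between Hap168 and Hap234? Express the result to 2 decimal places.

Mismatches occur at site 1 (G↔T), site 3 (G↔T), site 6 (C↔A), site 7 (A↔T), site 9 (G↔C), site 10 (A↔G), site 15 (C↔G), site 18 (T↔G), site 26 (A↔G), site 27 (C↔G), site 28 (C↔T), site 36 (C↔T), site 39 (G↔T), site 41 (T↔C), site 42 (A↔G), site 44 (C↔T).
30 of the 46 sites match, so the percent identity is 30/46 × 100 = 65.22%.

65.22%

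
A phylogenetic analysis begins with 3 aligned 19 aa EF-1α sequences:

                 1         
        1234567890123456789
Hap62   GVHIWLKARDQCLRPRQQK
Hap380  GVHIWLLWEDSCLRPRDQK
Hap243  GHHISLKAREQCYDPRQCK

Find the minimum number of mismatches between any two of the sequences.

5

Pairwise Hamming distances:
  Hap62 vs Hap380: 5
  Hap62 vs Hap243: 6
  Hap380 vs Hap243: 11
The smallest is 5, between Hap62 and Hap380.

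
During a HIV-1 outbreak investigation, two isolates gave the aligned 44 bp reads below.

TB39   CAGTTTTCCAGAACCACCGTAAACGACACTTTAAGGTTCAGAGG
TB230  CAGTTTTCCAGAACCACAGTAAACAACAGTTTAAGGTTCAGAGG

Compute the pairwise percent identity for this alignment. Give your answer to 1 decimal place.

The sequences differ at positions 18 (C/A), 25 (G/A), 29 (C/G).
41 of the 44 sites match, so the percent identity is 41/44 × 100 = 93.2%.

93.2%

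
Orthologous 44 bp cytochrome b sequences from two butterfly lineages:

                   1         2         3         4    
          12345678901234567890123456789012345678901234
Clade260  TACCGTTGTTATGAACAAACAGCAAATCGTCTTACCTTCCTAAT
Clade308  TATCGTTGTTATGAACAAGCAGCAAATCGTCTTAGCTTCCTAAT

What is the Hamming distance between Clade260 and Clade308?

The sequences differ at positions 3 (C/T), 19 (A/G), 35 (C/G).
That gives 3 mismatches out of 44 aligned sites, so the Hamming distance is 3.

3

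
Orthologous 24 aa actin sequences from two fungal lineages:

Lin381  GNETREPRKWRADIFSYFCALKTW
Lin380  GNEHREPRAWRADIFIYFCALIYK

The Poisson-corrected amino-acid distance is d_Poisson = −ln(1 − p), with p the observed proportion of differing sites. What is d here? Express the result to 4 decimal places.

Differing sites — 4:T/H; 9:K/A; 16:S/I; 22:K/I; 23:T/Y; 24:W/K.
p = 6/24 = 0.250000.
d = −ln(1 − 0.250000) = −ln(0.750000) = 0.2877.

0.2877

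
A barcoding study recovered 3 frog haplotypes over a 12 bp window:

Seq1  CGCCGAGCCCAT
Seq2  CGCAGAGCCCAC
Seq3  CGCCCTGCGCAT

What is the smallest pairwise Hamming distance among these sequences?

Pairwise Hamming distances:
  Seq1 vs Seq2: 2
  Seq1 vs Seq3: 3
  Seq2 vs Seq3: 5
The smallest is 2, between Seq1 and Seq2.

2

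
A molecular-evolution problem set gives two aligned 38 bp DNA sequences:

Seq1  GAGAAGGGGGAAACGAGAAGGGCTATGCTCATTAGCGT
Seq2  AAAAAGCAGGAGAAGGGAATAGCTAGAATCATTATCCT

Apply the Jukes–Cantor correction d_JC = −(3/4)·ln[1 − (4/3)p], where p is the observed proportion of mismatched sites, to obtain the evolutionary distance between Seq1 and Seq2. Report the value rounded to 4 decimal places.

The sequences differ at positions 1 (G/A), 3 (G/A), 7 (G/C), 8 (G/A), 12 (A/G), 14 (C/A), 16 (A/G), 20 (G/T), 21 (G/A), 26 (T/G), 27 (G/A), 28 (C/A), 35 (G/T), 37 (G/C).
p = 14/38 = 0.368421.
d = −0.75 · ln(1 − (4/3)·0.368421) = −0.75 · ln(0.508772) = −0.75 · (-0.675755) = 0.5068.

0.5068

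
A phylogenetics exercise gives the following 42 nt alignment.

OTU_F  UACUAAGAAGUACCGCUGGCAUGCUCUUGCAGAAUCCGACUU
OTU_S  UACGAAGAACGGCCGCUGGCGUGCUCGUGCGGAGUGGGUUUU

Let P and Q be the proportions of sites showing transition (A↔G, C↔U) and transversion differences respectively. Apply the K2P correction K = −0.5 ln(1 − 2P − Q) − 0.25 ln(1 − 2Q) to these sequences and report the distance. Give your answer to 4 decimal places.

Differing sites — 4:U/G (Tv); 10:G/C (Tv); 11:U/G (Tv); 12:A/G (Ti); 21:A/G (Ti); 27:U/G (Tv); 31:A/G (Ti); 34:A/G (Ti); 36:C/G (Tv); 37:C/G (Tv); 39:A/U (Tv); 40:C/U (Ti).
Of the 12 differences, 5 transitions and 7 transversions over 42 sites: P = 5/42 = 0.119048, Q = 7/42 = 0.166667.
d = −0.5·ln(0.595237) − 0.25·ln(0.666666) = −0.5·(-0.518796) − 0.25·(-0.405466) = 0.3608.

0.3608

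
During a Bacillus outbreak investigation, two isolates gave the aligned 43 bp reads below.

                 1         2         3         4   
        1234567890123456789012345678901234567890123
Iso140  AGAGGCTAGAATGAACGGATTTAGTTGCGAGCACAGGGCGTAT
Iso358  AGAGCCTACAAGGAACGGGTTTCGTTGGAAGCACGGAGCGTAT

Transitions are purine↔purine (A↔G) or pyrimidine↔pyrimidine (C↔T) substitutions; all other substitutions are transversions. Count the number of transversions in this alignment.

5

The sequences differ at positions 5 (G/C, transversion), 9 (G/C, transversion), 12 (T/G, transversion), 19 (A/G, transition), 23 (A/C, transversion), 28 (C/G, transversion), 29 (G/A, transition), 35 (A/G, transition), 37 (G/A, transition).
Of the 9 differences, 4 transitions and 5 transversions, so the answer is 5.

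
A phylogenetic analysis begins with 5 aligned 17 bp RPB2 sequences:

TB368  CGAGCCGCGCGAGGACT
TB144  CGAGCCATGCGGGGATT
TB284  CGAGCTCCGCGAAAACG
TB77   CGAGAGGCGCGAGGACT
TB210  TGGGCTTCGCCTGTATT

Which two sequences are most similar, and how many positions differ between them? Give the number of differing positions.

Pairwise Hamming distances:
  TB368 vs TB144: 4
  TB368 vs TB284: 5
  TB368 vs TB77: 2
  TB368 vs TB210: 8
  TB144 vs TB284: 8
  TB144 vs TB77: 6
  TB144 vs TB210: 8
  TB284 vs TB77: 6
  TB284 vs TB210: 9
  TB77 vs TB210: 9
The smallest is 2, between TB368 and TB77.

2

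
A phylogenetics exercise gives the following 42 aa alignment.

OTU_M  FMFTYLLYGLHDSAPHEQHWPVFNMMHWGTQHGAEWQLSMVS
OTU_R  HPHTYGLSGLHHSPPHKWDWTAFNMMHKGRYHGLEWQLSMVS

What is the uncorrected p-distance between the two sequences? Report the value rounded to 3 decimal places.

0.381

Mismatches occur at site 1 (F↔H), site 2 (M↔P), site 3 (F↔H), site 6 (L↔G), site 8 (Y↔S), site 12 (D↔H), site 14 (A↔P), site 17 (E↔K), site 18 (Q↔W), site 19 (H↔D), site 21 (P↔T), site 22 (V↔A), site 28 (W↔K), site 30 (T↔R), site 31 (Q↔Y), site 34 (A↔L).
There are 16 differences over 42 sites, so p = 16/42 = 0.381.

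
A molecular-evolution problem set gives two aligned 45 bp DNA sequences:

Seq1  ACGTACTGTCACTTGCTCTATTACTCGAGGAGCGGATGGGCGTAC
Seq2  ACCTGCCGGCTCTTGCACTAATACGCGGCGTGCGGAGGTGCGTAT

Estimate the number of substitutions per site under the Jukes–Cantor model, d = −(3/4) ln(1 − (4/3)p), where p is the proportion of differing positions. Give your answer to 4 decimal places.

Mismatches occur at site 3 (G→C), site 5 (A→G), site 7 (T→C), site 9 (T→G), site 11 (A→T), site 17 (T→A), site 21 (T→A), site 25 (T→G), site 28 (A→G), site 29 (G→C), site 31 (A→T), site 37 (T→G), site 39 (G→T), site 45 (C→T).
p = 14/45 = 0.311111.
d = −0.75 · ln(1 − (4/3)·0.311111) = −0.75 · ln(0.585185) = −0.75 · (-0.535827) = 0.4019.

0.4019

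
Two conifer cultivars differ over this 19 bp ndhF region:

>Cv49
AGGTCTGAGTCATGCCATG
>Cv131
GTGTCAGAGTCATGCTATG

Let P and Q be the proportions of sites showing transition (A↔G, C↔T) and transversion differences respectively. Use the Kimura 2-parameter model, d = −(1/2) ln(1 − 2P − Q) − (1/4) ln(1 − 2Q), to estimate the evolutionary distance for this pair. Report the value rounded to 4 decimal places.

0.2488

Differing sites — 1:A/G (Ti); 2:G/T (Tv); 6:T/A (Tv); 16:C/T (Ti).
Of the 4 differences, 2 transitions and 2 transversions over 19 sites: P = 2/19 = 0.105263, Q = 2/19 = 0.105263.
d = −0.5·ln(0.684211) − 0.25·ln(0.789474) = −0.5·(-0.379489) − 0.25·(-0.236388) = 0.2488.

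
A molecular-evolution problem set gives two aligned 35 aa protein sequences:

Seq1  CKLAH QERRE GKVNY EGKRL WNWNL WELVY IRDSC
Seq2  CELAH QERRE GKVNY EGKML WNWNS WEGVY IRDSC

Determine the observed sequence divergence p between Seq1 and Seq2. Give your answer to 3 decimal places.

0.114

Differing sites — 2:K/E; 19:R/M; 25:L/S; 28:L/G.
There are 4 differences over 35 sites, so p = 4/35 = 0.114.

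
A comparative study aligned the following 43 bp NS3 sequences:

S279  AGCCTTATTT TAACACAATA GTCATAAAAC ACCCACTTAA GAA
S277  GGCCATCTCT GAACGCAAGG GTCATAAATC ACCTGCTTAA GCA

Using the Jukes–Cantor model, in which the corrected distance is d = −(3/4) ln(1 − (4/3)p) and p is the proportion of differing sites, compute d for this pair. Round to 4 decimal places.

0.3490

Mismatches occur at site 1 (A→G), site 5 (T→A), site 7 (A→C), site 9 (T→C), site 11 (T→G), site 15 (A→G), site 19 (T→G), site 20 (A→G), site 29 (A→T), site 34 (C→T), site 35 (A→G), site 42 (A→C).
p = 12/43 = 0.279070.
d = −0.75 · ln(1 − (4/3)·0.279070) = −0.75 · ln(0.627907) = −0.75 · (-0.465363) = 0.3490.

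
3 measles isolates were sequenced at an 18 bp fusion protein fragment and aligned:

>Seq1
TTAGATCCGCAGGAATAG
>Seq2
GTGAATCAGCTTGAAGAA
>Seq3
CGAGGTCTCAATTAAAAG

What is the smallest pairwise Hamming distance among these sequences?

8

Pairwise Hamming distances:
  Seq1 vs Seq2: 8
  Seq1 vs Seq3: 9
  Seq2 vs Seq3: 12
The smallest is 8, between Seq1 and Seq2.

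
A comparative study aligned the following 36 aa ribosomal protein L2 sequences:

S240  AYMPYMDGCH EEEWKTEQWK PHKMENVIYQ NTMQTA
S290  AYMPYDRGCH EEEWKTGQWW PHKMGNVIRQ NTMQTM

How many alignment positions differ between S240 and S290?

Differing sites — 6:M/D; 7:D/R; 17:E/G; 20:K/W; 25:E/G; 29:Y/R; 36:A/M.
That gives 7 mismatches out of 36 aligned sites, so the Hamming distance is 7.

7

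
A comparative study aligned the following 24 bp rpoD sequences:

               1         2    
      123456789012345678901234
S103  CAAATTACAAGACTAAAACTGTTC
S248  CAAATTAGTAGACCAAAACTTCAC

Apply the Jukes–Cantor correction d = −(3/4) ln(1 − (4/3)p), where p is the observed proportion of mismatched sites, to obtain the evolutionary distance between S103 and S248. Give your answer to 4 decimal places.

Differing sites — 8:C/G; 9:A/T; 14:T/C; 21:G/T; 22:T/C; 23:T/A.
p = 6/24 = 0.250000.
d = −0.75 · ln(1 − (4/3)·0.250000) = −0.75 · ln(0.666667) = −0.75 · (-0.405465) = 0.3041.

0.3041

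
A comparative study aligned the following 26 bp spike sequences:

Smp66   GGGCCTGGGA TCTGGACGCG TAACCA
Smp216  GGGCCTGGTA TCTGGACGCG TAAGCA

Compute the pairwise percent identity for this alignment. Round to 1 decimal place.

Mismatches occur at site 9 (G↔T), site 24 (C↔G).
24 of the 26 sites match, so the percent identity is 24/26 × 100 = 92.3%.

92.3%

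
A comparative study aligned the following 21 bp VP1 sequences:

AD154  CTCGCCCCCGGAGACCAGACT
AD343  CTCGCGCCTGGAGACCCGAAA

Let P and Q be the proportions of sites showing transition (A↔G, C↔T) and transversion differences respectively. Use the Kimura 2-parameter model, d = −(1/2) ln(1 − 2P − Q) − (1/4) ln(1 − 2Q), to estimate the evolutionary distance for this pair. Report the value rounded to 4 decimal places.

0.2881

Differing sites — 6:C/G (Tv); 9:C/T (Ti); 17:A/C (Tv); 20:C/A (Tv); 21:T/A (Tv).
Of the 5 differences, 1 transition and 4 transversions over 21 sites: P = 1/21 = 0.047619, Q = 4/21 = 0.190476.
d = −0.5·ln(0.714286) − 0.25·ln(0.619048) = −0.5·(-0.336472) − 0.25·(-0.479572) = 0.2881.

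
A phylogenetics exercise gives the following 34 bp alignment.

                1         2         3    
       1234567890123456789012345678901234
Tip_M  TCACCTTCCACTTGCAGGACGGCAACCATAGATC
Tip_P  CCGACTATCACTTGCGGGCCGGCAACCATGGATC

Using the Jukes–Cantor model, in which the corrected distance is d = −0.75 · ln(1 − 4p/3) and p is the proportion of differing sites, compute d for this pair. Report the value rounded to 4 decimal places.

0.2824

The sequences differ at positions 1 (T/C), 3 (A/G), 4 (C/A), 7 (T/A), 8 (C/T), 16 (A/G), 19 (A/C), 30 (A/G).
p = 8/34 = 0.235294.
d = −0.75 · ln(1 − (4/3)·0.235294) = −0.75 · ln(0.686275) = −0.75 · (-0.376477) = 0.2824.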